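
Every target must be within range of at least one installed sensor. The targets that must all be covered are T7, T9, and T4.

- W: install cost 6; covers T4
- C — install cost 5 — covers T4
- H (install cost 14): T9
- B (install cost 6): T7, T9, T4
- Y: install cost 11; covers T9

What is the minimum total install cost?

B alone covers T7, T9, T4 — every target.
Total install cost: 6.

6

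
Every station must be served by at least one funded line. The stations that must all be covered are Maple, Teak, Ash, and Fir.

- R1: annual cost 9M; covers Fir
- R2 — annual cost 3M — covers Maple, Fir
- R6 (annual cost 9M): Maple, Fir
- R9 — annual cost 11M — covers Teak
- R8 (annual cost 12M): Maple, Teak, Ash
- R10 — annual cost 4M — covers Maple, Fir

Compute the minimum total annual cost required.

15

This is a weighted set-cover instance.
Choose R2 and R8: together they cover Maple, Teak, Ash, Fir — every station.
Total annual cost: 3 + 12 = 15.
No cover costs less than 15.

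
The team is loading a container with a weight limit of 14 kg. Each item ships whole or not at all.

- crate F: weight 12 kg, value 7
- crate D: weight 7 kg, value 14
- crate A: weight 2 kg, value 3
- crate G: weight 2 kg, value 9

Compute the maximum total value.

26

Allowing fractional choices, the relaxed optimum would be about 27.8, but items are indivisible.
crate D + crate A: weight 7 + 2 = 9 ≤ 14, value 14 + 3 = 17.
crate D + crate G: weight 7 + 2 = 9 ≤ 14, value 14 + 9 = 23.
crate D + crate A + crate G: weight 7 + 2 + 2 = 11 ≤ 14, value 14 + 3 + 9 = 26.
Best is crate D, crate A, and crate G with total value 26.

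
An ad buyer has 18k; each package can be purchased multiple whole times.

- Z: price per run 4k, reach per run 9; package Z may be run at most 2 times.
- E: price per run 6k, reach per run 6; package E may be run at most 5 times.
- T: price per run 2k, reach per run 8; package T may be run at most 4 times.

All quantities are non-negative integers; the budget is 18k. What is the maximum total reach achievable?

50

This is a bounded integer knapsack.
T has the best ratio (8/2); taking only T gives at most 4×8 = 32 (stopped by the supply cap of 4).
Mixing does better — 2×Z and 4×T: price 16 ≤ 18, reach 2·9 + 4·8 = 50.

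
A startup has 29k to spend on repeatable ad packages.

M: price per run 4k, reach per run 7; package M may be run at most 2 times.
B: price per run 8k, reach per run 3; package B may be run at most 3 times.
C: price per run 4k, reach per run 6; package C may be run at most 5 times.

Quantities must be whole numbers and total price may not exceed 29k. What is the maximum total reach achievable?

2×M and 4×C: price 24 ≤ 29, reach 2·7 + 4·6 = 38.
2×M and 5×C: price 28 ≤ 29, reach 2·7 + 5·6 = 44.
Best is 44.

44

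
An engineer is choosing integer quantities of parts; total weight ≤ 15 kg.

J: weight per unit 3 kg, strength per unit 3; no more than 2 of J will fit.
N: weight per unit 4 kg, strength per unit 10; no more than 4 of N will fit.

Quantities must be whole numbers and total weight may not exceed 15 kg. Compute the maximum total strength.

1×J and 3×N: weight 15 ≤ 15, strength 1·3 + 3·10 = 33.
3×N: weight 12 ≤ 15, strength 3·10 = 30.
Best is 33.

33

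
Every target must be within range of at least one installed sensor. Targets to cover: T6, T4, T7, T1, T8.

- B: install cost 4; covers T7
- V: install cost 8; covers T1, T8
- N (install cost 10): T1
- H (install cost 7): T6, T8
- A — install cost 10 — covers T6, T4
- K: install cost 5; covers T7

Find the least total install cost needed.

The greedy cost-per-new-target heuristic would pick H, B, V, and A for 29, but a cheaper cover exists.
Choose B, V, and A: together they cover T6, T4, T7, T1, T8 — every target.
Total install cost: 4 + 8 + 10 = 22.
No cover costs less than 22.

22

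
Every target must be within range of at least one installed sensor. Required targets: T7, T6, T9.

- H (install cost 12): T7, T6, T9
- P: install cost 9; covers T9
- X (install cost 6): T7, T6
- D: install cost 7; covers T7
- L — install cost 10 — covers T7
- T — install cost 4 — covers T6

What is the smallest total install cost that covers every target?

H alone covers T7, T6, T9 — every target.
Total install cost: 12.

12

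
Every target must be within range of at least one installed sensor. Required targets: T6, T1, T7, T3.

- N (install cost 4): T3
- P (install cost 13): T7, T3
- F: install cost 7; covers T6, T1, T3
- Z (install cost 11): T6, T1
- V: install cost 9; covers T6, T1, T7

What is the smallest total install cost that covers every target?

Choose N and V: together they cover T6, T1, T7, T3 — every target.
Total install cost: 4 + 9 = 13.

13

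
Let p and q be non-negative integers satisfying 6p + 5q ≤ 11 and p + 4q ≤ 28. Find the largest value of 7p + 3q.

Relaxing integrality, the LP optimum is 12.83 at (p,q) = (1.83, 0), which is not an integer point.
(p,q)=(1,1): 6·1+5·1=11≤11, 1·1+4·1=5≤28, objective 10.
(p,q)=(1,0): 6·1+5·0=6≤11, 1·1+4·0=1≤28, objective 7.
(p,q)=(0,2): 6·0+5·2=10≤11, 1·0+4·2=8≤28, objective 6.
(p,q)=(0,1): 6·0+5·1=5≤11, 1·0+4·1=4≤28, objective 3.
No feasible integer point exceeds 10.

10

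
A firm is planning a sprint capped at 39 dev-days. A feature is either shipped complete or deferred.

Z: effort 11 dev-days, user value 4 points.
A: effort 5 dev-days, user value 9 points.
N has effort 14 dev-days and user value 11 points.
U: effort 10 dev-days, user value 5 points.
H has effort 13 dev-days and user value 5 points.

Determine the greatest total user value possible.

25

This is an integer program with binary decision variables.
A + N + H: effort 5 + 14 + 13 = 32 ≤ 39, user value 9 + 11 + 5 = 25.
Z + A + N: effort 11 + 5 + 14 = 30 ≤ 39, user value 4 + 9 + 11 = 24.
A + N + U: effort 5 + 14 + 10 = 29 ≤ 39, user value 9 + 11 + 5 = 25.
The maximum user value is 25; one optimal choice is A, N, and U.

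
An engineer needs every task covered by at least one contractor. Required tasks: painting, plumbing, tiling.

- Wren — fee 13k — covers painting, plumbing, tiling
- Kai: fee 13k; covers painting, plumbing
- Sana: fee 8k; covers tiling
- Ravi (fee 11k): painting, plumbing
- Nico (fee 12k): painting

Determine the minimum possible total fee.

13

Wren alone covers painting, plumbing, tiling — every task.
Total fee: 13.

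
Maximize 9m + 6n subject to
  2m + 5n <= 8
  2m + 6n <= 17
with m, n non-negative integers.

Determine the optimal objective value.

(m,n)=(4,0): 2·4+5·0=8≤8, 2·4+6·0=8≤17, objective 36.
(m,n)=(3,0): 2·3+5·0=6≤8, 2·3+6·0=6≤17, objective 27.
The best lattice point is (4,0), giving 36.

36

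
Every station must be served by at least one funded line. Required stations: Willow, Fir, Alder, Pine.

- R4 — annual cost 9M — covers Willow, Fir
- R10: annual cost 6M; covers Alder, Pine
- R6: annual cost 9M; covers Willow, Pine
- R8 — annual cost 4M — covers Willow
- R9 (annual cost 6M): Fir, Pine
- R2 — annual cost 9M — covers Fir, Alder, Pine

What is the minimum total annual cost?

Choose R8 and R2: together they cover Willow, Fir, Alder, Pine — every station.
Total annual cost: 4 + 9 = 13.

13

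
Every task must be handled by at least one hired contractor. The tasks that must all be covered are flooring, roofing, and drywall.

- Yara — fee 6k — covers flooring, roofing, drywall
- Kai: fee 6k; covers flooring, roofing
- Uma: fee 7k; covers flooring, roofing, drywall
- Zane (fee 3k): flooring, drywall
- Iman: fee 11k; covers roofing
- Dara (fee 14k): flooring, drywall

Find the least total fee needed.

Yara alone covers flooring, roofing, drywall — every task.
Total fee: 6.

6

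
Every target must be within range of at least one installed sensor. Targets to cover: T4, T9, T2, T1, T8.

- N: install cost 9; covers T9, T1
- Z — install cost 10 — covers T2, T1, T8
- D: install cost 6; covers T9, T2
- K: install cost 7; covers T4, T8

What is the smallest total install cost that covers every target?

Choose N, D, and K: together they cover T4, T9, T2, T1, T8 — every target.
Total install cost: 9 + 6 + 7 = 22.
No cover costs less than 22.

22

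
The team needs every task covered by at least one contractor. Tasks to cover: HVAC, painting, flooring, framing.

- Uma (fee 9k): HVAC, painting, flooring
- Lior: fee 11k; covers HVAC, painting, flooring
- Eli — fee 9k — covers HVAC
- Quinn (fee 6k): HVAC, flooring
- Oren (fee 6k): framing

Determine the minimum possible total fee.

Choose Uma and Oren: together they cover HVAC, painting, flooring, framing — every task.
Total fee: 9 + 6 = 15.
No cover costs less than 15.

15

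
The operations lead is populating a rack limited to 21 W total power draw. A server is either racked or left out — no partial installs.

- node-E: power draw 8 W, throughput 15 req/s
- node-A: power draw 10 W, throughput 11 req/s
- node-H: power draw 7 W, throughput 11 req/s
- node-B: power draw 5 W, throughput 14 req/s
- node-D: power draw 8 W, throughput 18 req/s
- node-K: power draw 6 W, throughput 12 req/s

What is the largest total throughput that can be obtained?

47

node-B + node-D + node-K: power draw 5 + 8 + 6 = 19 ≤ 21, throughput 14 + 18 + 12 = 44.
node-H + node-B + node-D: power draw 7 + 5 + 8 = 20 ≤ 21, throughput 11 + 14 + 18 = 43.
node-E + node-B + node-D: power draw 8 + 5 + 8 = 21 ≤ 21, throughput 15 + 14 + 18 = 47.
Best is node-E, node-B, and node-D with total throughput 47.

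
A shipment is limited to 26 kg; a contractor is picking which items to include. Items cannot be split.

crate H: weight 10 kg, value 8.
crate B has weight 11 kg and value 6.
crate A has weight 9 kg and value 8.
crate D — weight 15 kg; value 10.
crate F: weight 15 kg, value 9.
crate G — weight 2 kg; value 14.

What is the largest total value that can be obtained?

32

Take crate A, crate D, and crate G: weight 9 + 15 + 2 = 26 ≤ 26, value 8 + 10 + 14 = 32.
No other feasible combination does better.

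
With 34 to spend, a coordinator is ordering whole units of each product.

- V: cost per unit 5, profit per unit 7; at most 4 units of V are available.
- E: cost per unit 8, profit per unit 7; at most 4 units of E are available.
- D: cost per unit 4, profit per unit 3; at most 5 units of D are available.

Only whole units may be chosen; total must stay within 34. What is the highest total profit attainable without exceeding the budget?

38

This is a bounded integer knapsack.
V has the best ratio (7/5); taking only V gives at most 4×7 = 28 (stopped by the supply cap of 4).
Mixing does better — 4×V, 1×E, and 1×D: cost 32 ≤ 34, profit 4·7 + 1·7 + 1·3 = 38.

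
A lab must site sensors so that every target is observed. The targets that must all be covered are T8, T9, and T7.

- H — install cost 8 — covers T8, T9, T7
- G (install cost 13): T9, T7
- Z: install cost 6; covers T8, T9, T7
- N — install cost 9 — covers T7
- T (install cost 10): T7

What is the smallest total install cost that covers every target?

6

This is a weighted set-cover instance.
Z alone covers T8, T9, T7 — every target.
Total install cost: 6.
No cover costs less than 6.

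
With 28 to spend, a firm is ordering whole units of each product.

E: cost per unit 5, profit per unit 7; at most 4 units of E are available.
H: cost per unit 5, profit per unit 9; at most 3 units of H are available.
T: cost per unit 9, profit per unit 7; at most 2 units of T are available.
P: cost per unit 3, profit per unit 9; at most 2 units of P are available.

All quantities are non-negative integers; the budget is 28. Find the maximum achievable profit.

52

This is a bounded integer knapsack.
P has the best ratio (9/3); taking only P gives at most 2×9 = 18 (stopped by the supply cap of 2).
Mixing does better — 1×E, 3×H, and 2×P: cost 26 ≤ 28, profit 1·7 + 3·9 + 2·9 = 52.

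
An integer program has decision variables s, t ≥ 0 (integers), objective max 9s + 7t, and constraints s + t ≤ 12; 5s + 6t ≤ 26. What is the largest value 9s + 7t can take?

45

Relaxing integrality, the LP optimum is 46.80 at (s,t) = (5.2, 0), which is not an integer point.
(s,t)=(5,0): 1·5+1·0=5≤12, 5·5+6·0=25≤26, objective 45.
(s,t)=(4,1): 1·4+1·1=5≤12, 5·4+6·1=26≤26, objective 43.
Maximum is 45 at (s,t)=(5,0).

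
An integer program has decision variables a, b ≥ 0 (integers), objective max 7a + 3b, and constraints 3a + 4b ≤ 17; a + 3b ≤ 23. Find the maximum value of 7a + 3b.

35

(a,b)=(5,0): 3·5+4·0=15≤17, 1·5+3·0=5≤23, objective 35.
(a,b)=(4,1): 3·4+4·1=16≤17, 1·4+3·1=7≤23, objective 31.
(a,b)=(4,0): 3·4+4·0=12≤17, 1·4+3·0=4≤23, objective 28.
Maximum is 35 at (a,b)=(5,0).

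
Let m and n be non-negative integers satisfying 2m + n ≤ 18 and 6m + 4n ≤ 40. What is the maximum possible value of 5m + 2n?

32

(m,n)=(6,1) is feasible, giving 32.
(m,n)=(6,0) is feasible, giving 30.
(m,n)=(5,2) is feasible, giving 29.
No feasible integer point exceeds 32.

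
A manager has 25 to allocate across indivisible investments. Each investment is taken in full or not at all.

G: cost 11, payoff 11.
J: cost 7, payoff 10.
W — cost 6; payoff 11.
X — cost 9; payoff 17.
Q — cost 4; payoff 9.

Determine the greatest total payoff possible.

38

J + W + X: cost 7 + 6 + 9 = 22 ≤ 25, payoff 10 + 11 + 17 = 38.
W + X + Q: cost 6 + 9 + 4 = 19 ≤ 25, payoff 11 + 17 + 9 = 37.
Best is J, W, and X with total payoff 38.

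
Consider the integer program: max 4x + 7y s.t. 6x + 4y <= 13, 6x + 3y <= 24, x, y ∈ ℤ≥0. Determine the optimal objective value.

(x,y)=(0,3): 6·0+4·3=12≤13, 6·0+3·3=9≤24, objective 21.
(x,y)=(0,2): 6·0+4·2=8≤13, 6·0+3·2=6≤24, objective 14.
No feasible integer point exceeds 21.

21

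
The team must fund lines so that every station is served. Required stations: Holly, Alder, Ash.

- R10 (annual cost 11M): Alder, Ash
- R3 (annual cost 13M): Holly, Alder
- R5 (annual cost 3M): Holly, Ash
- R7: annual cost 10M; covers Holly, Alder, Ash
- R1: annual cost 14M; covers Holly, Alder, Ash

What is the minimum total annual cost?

This is a weighted set-cover instance.
The greedy cost-per-new-station heuristic would pick R5 and R7 for 13, but a cheaper cover exists.
R7 alone covers Holly, Alder, Ash — every station.
Total annual cost: 10.
No cover costs less than 10.

10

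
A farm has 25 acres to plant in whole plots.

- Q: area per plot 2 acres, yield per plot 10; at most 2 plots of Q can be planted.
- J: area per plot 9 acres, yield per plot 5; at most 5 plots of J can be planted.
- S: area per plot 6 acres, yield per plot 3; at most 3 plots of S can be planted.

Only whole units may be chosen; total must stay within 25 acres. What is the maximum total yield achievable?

31

Q has the best ratio (10/2); taking only Q gives at most 2×10 = 20 (stopped by the supply cap of 2).
Mixing does better — 2×Q, 1×J, and 2×S: area 25 ≤ 25, yield 2·10 + 1·5 + 2·3 = 31.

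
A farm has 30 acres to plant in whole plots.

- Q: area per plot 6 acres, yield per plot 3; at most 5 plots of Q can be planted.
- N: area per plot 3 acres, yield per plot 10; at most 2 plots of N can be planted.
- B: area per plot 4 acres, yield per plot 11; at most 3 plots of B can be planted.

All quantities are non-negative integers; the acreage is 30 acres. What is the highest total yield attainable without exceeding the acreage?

59

Take 2×Q, 2×N, and 3×B: area 30 ≤ 30, yield 2·3 + 2·10 + 3·11 = 59.
N has the best ratio (10/3) and is taken to its limit of 2; remaining capacity is filled optimally with the others.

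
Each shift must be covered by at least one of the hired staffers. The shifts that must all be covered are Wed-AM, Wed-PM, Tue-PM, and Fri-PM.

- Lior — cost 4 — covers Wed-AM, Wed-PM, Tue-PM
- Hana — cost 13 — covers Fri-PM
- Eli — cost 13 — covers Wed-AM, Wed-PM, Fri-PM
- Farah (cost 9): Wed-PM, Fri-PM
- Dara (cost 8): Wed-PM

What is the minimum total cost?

This is a weighted set-cover instance.
Choose Lior and Farah: together they cover Wed-AM, Wed-PM, Tue-PM, Fri-PM — every shift.
Total cost: 4 + 9 = 13.
No cover costs less than 13.

13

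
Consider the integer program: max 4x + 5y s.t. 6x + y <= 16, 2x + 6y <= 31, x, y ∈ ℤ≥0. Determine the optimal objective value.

28

(x,y)=(2,4): 6·2+1·4=16≤16, 2·2+6·4=28≤31, objective 28.
(x,y)=(0,5): 6·0+1·5=5≤16, 2·0+6·5=30≤31, objective 25.
(x,y)=(1,4): 6·1+1·4=10≤16, 2·1+6·4=26≤31, objective 24.
(x,y)=(2,3): 6·2+1·3=15≤16, 2·2+6·3=22≤31, objective 23.
No feasible integer point exceeds 28.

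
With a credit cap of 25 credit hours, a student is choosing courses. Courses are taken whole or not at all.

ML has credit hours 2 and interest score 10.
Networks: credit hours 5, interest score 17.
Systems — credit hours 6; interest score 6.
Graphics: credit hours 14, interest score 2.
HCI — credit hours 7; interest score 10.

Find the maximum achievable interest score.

43

Allowing fractional choices, the relaxed optimum would be about 43.7, but courses are indivisible.
ML + Networks + HCI: credit hours 2 + 5 + 7 = 14 ≤ 25, interest score 10 + 17 + 10 = 37.
ML + Networks + Systems: credit hours 2 + 5 + 6 = 13 ≤ 25, interest score 10 + 17 + 6 = 33.
ML + Networks + Systems + HCI: credit hours 2 + 5 + 6 + 7 = 20 ≤ 25, interest score 10 + 17 + 6 + 10 = 43.
Best is ML, Networks, Systems, and HCI with total interest score 43.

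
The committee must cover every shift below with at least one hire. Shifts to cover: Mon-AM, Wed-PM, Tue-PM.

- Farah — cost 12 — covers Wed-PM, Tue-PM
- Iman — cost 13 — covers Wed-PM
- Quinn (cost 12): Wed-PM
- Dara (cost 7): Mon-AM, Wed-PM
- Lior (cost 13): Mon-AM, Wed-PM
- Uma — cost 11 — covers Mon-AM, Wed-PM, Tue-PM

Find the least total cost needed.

11

The greedy cost-per-new-shift heuristic would pick Dara and Uma for 18, but a cheaper cover exists.
Uma alone covers Mon-AM, Wed-PM, Tue-PM — every shift.
Total cost: 11.
No cover costs less than 11.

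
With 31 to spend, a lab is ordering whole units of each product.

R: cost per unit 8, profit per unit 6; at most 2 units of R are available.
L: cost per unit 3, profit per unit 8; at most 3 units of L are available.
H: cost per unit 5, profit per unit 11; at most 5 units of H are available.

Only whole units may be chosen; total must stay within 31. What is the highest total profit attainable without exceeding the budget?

71

This is a bounded integer knapsack.
2×L and 5×H: cost 31 ≤ 31, profit 2·8 + 5·11 = 71.
3×L and 4×H: cost 29 ≤ 31, profit 3·8 + 4·11 = 68.
Best is 71.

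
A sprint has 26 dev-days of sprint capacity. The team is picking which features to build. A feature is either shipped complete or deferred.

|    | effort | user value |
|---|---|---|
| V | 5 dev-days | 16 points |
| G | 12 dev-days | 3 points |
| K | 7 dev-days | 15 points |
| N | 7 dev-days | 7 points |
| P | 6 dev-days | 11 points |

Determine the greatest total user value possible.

Take V, K, N, and P: effort 5 + 7 + 7 + 6 = 25 ≤ 26, user value 16 + 15 + 7 + 11 = 49.
No other feasible combination does better.

49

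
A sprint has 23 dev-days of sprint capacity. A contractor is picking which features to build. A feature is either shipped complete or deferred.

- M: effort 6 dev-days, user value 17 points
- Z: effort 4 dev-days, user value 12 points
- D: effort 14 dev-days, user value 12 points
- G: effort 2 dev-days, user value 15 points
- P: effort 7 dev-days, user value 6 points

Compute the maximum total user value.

M + Z + G + P: effort 6 + 4 + 2 + 7 = 19 ≤ 23, user value 17 + 12 + 15 + 6 = 50.
M + D + G: effort 6 + 14 + 2 = 22 ≤ 23, user value 17 + 12 + 15 = 44.
M + Z + G: effort 6 + 4 + 2 = 12 ≤ 23, user value 17 + 12 + 15 = 44.
Best is M, Z, G, and P with total user value 50.

50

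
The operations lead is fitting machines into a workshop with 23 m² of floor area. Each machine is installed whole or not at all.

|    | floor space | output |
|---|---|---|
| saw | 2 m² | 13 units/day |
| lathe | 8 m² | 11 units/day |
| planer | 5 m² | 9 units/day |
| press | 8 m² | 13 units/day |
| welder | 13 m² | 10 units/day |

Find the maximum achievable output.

saw + lathe + planer + press: floor space 2 + 8 + 5 + 8 = 23 ≤ 23, output 13 + 11 + 9 + 13 = 46.
saw + lathe + press: floor space 2 + 8 + 8 = 18 ≤ 23, output 13 + 11 + 13 = 37.
Best is saw, lathe, planer, and press with total output 46.

46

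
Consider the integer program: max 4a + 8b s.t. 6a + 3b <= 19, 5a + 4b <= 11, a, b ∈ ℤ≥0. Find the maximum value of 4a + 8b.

Relaxing integrality, the LP optimum is 22.00 at (a,b) = (0, 2.75), which is not an integer point.
(a,b)=(0,2): 6·0+3·2=6≤19, 5·0+4·2=8≤11, objective 16.
(a,b)=(1,1): 6·1+3·1=9≤19, 5·1+4·1=9≤11, objective 12.
(a,b)=(0,1): 6·0+3·1=3≤19, 5·0+4·1=4≤11, objective 8.
Maximum is 16 at (a,b)=(0,2).

16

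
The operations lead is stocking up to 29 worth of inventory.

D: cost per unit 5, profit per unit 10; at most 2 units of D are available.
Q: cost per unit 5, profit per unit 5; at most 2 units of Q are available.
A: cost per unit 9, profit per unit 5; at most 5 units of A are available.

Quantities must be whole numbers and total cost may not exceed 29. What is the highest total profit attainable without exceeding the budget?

35

Take 2×D, 2×Q, and 1×A: cost 29 ≤ 29, profit 2·10 + 2·5 + 1·5 = 35.
D has the best ratio (10/5) and is taken to its limit of 2; remaining capacity is filled optimally with the others.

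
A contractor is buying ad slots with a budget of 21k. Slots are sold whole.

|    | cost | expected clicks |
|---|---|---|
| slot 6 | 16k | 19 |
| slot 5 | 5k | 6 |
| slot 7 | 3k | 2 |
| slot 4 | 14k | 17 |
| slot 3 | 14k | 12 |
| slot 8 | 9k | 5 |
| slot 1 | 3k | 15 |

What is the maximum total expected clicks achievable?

34

Treat it as a binary knapsack problem.
slot 7 + slot 4 + slot 1: cost 3 + 14 + 3 = 20 ≤ 21, expected clicks 2 + 17 + 15 = 34.
slot 4 + slot 1: cost 14 + 3 = 17 ≤ 21, expected clicks 17 + 15 = 32.
slot 6 + slot 1: cost 16 + 3 = 19 ≤ 21, expected clicks 19 + 15 = 34.
The maximum expected clicks is 34; one optimal choice is slot 6 and slot 1.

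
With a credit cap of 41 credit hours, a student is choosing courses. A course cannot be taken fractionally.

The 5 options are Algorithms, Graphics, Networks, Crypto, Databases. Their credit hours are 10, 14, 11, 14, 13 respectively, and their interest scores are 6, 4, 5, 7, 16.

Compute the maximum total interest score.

29

Allowing fractional choices, the relaxed optimum would be about 30.8, but courses are indivisible.
Networks + Crypto + Databases: credit hours 11 + 14 + 13 = 38 ≤ 41, interest score 5 + 7 + 16 = 28.
Algorithms + Networks + Databases: credit hours 10 + 11 + 13 = 34 ≤ 41, interest score 6 + 5 + 16 = 27.
Algorithms + Crypto + Databases: credit hours 10 + 14 + 13 = 37 ≤ 41, interest score 6 + 7 + 16 = 29.
Best is Algorithms, Crypto, and Databases with total interest score 29.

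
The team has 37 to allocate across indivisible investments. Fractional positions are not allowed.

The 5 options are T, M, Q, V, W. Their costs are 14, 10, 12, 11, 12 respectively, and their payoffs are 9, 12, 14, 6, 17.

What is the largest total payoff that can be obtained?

This is a 0-1 knapsack instance.
Allowing fractional choices, the relaxed optimum would be about 44.9, but investments are indivisible.
Q + V + W: cost 12 + 11 + 12 = 35 ≤ 37, payoff 14 + 6 + 17 = 37.
M + Q + W: cost 10 + 12 + 12 = 34 ≤ 37, payoff 12 + 14 + 17 = 43.
T + M + W: cost 14 + 10 + 12 = 36 ≤ 37, payoff 9 + 12 + 17 = 38.
Best is M, Q, and W with total payoff 43.

43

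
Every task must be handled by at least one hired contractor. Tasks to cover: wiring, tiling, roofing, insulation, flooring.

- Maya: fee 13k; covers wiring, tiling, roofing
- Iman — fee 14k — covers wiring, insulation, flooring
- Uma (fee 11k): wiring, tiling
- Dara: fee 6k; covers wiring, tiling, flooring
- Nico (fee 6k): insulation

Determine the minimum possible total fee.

25

This is a weighted set-cover instance.
Choose Maya, Dara, and Nico: together they cover wiring, tiling, roofing, insulation, flooring — every task.
Total fee: 13 + 6 + 6 = 25.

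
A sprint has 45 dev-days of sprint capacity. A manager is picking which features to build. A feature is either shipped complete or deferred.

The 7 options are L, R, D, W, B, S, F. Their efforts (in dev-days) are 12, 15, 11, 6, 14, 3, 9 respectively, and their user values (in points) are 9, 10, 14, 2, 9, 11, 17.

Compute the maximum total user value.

D + W + B + S + F: effort 11 + 6 + 14 + 3 + 9 = 43 ≤ 45, user value 14 + 2 + 9 + 11 + 17 = 53.
R + D + W + S + F: effort 15 + 11 + 6 + 3 + 9 = 44 ≤ 45, user value 10 + 14 + 2 + 11 + 17 = 54.
L + D + W + S + F: effort 12 + 11 + 6 + 3 + 9 = 41 ≤ 45, user value 9 + 14 + 2 + 11 + 17 = 53.
Best is R, D, W, S, and F with total user value 54.

54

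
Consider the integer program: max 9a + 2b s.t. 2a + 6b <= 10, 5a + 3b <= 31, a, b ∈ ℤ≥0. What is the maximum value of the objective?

45

(a,b)=(5,0) is feasible, giving 45.
(a,b)=(4,0) is feasible, giving 36.
Maximum is 45 at (a,b)=(5,0).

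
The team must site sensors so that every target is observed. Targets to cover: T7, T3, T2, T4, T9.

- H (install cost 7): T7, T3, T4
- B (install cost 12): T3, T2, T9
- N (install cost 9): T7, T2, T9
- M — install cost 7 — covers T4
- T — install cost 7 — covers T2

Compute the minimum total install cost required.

16

This is a weighted set-cover instance.
Choose H and N: together they cover T7, T3, T2, T4, T9 — every target.
Total install cost: 7 + 9 = 16.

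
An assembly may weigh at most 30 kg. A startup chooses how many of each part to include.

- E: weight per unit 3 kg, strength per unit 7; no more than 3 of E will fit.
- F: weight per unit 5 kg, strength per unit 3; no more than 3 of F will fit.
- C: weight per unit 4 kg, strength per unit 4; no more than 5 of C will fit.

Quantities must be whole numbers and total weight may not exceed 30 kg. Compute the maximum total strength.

Take 3×E and 5×C: weight 29 ≤ 30, strength 3·7 + 5·4 = 41.
E has the best ratio (7/3) and is taken to its limit of 3; remaining capacity is filled optimally with the others.

41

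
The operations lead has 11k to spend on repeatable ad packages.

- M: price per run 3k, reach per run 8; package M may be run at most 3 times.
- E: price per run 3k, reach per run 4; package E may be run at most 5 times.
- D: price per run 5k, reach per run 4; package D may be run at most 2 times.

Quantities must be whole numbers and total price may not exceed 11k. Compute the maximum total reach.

3×M: price 9 ≤ 11, reach 3·8 = 24.
2×M and 1×D: price 11 ≤ 11, reach 2·8 + 1·4 = 20.
Best is 24.

24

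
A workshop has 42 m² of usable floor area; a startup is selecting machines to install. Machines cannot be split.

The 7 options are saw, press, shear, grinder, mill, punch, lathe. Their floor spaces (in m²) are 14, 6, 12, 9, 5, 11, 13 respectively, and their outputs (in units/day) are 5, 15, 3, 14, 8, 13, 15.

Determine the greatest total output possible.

Take press, grinder, punch, and lathe: floor space 6 + 9 + 11 + 13 = 39 ≤ 42, output 15 + 14 + 13 + 15 = 57.
No other feasible combination does better.

57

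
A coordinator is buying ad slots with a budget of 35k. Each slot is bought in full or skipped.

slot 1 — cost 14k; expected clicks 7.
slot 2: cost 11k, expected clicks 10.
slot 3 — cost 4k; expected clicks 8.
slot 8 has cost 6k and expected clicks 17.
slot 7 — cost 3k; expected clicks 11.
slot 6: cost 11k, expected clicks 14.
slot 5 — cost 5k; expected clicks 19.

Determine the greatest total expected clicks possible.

This is an integer program with binary decision variables.
Allowing fractional choices, the relaxed optimum would be about 74.5, but ad slots are indivisible.
slot 3 + slot 8 + slot 7 + slot 6 + slot 5: cost 4 + 6 + 3 + 11 + 5 = 29 ≤ 35, expected clicks 8 + 17 + 11 + 14 + 19 = 69.
slot 2 + slot 3 + slot 8 + slot 7 + slot 5: cost 11 + 4 + 6 + 3 + 5 = 29 ≤ 35, expected clicks 10 + 8 + 17 + 11 + 19 = 65.
slot 1 + slot 3 + slot 8 + slot 7 + slot 5: cost 14 + 4 + 6 + 3 + 5 = 32 ≤ 35, expected clicks 7 + 8 + 17 + 11 + 19 = 62.
Best is slot 3, slot 8, slot 7, slot 6, and slot 5 with total expected clicks 69.

69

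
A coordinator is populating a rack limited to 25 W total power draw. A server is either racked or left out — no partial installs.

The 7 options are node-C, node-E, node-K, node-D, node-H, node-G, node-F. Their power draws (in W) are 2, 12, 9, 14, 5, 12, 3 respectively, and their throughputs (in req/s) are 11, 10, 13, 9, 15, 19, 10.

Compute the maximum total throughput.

Allowing fractional choices, the relaxed optimum would be about 59.3, but servers are indivisible.
node-C + node-H + node-G + node-F: power draw 2 + 5 + 12 + 3 = 22 ≤ 25, throughput 11 + 15 + 19 + 10 = 55.
node-C + node-K + node-H + node-F: power draw 2 + 9 + 5 + 3 = 19 ≤ 25, throughput 11 + 13 + 15 + 10 = 49.
Best is node-C, node-H, node-G, and node-F with total throughput 55.

55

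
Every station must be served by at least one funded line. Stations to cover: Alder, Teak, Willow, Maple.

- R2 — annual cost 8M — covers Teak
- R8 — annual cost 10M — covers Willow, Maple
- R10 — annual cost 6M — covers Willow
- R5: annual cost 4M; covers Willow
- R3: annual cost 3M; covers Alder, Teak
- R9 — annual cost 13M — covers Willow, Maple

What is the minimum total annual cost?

13

The greedy cost-per-new-station heuristic would pick R3, R5, and R8 for 17, but a cheaper cover exists.
Choose R8 and R3: together they cover Alder, Teak, Willow, Maple — every station.
Total annual cost: 10 + 3 = 13.
No cover costs less than 13.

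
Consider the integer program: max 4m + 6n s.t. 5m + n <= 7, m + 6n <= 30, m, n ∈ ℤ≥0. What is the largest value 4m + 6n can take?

30

Relaxing integrality, the LP optimum is 31.24 at (m,n) = (0.414, 4.93), which is not an integer point.
(m,n)=(0,5): 5·0+1·5=5≤7, 1·0+6·5=30≤30, objective 30.
(m,n)=(0,4): 5·0+1·4=4≤7, 1·0+6·4=24≤30, objective 24.
(m,n)=(0,3): 5·0+1·3=3≤7, 1·0+6·3=18≤30, objective 18.
Maximum is 30 at (m,n)=(0,5).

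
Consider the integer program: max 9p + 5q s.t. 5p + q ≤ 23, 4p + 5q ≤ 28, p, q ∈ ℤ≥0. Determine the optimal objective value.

Relaxing integrality, the LP optimum is 48.71 at (p,q) = (4.14, 2.29), which is not an integer point.
(p,q)=(4,2): 5·4+1·2=22≤23, 4·4+5·2=26≤28, objective 46.
(p,q)=(3,3): 5·3+1·3=18≤23, 4·3+5·3=27≤28, objective 42.
(p,q)=(4,1): 5·4+1·1=21≤23, 4·4+5·1=21≤28, objective 41.
(p,q)=(3,2): 5·3+1·2=17≤23, 4·3+5·2=22≤28, objective 37.
Maximum is 46 at (p,q)=(4,2).

46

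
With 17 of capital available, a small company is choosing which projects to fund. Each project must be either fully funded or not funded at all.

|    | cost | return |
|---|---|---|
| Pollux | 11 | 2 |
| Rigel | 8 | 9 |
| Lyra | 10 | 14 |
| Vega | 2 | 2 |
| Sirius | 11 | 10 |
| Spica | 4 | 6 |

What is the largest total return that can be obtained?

22

Allowing fractional choices, the relaxed optimum would be about 23.4, but projects are indivisible.
Lyra + Spica: cost 10 + 4 = 14 ≤ 17, return 14 + 6 = 20.
Vega + Sirius + Spica: cost 2 + 11 + 4 = 17 ≤ 17, return 2 + 10 + 6 = 18.
Lyra + Vega + Spica: cost 10 + 2 + 4 = 16 ≤ 17, return 14 + 2 + 6 = 22.
Best is Lyra, Vega, and Spica with total return 22.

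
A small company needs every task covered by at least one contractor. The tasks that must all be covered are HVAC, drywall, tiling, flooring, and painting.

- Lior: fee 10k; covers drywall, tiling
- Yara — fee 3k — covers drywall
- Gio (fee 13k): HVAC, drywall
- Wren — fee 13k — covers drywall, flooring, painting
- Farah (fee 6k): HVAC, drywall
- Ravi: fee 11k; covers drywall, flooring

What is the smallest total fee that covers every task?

Choose Lior, Wren, and Farah: together they cover HVAC, drywall, tiling, flooring, painting — every task.
Total fee: 10 + 13 + 6 = 29.

29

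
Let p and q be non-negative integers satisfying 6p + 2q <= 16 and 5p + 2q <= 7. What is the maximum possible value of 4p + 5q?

15

The continuous relaxation peaks at (0, 3.5) with value 17.50; rounding to a feasible lattice point costs some objective.
(p,q)=(0,3): 6·0+2·3=6≤16, 5·0+2·3=6≤7, objective 15.
(p,q)=(0,2): 6·0+2·2=4≤16, 5·0+2·2=4≤7, objective 10.
The best lattice point is (0,3), giving 15.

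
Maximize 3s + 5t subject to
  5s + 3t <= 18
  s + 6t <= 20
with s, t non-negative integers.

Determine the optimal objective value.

18

Relaxing integrality, the LP optimum is 20.52 at (s,t) = (1.78, 3.04), which is not an integer point.
(s,t)=(1,3): 5·1+3·3=14≤18, 1·1+6·3=19≤20, objective 18.
(s,t)=(2,2): 5·2+3·2=16≤18, 1·2+6·2=14≤20, objective 16.
Maximum is 18 at (s,t)=(1,3).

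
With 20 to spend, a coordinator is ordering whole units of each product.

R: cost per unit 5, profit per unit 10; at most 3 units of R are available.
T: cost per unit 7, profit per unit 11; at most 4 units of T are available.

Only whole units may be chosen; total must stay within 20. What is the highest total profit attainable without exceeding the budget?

32

2×R and 1×T: cost 17 ≤ 20, profit 2·10 + 1·11 = 31.
1×R and 2×T: cost 19 ≤ 20, profit 1·10 + 2·11 = 32.
Best is 32.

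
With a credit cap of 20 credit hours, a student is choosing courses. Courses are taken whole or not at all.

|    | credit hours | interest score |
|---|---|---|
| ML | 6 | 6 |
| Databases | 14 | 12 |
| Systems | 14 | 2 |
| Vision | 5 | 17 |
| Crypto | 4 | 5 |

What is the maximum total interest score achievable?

Allowing fractional choices, the relaxed optimum would be about 32.3, but courses are indivisible.
Databases + Vision: credit hours 14 + 5 = 19 ≤ 20, interest score 12 + 17 = 29.
ML + Vision + Crypto: credit hours 6 + 5 + 4 = 15 ≤ 20, interest score 6 + 17 + 5 = 28.
ML + Vision: credit hours 6 + 5 = 11 ≤ 20, interest score 6 + 17 = 23.
Best is Databases and Vision with total interest score 29.

29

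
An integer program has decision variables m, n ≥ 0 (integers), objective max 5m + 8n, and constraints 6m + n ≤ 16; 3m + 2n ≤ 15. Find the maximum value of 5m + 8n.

56

(m,n)=(0,7): 6·0+1·7=7≤16, 3·0+2·7=14≤15, objective 56.
(m,n)=(1,6): 6·1+1·6=12≤16, 3·1+2·6=15≤15, objective 53.
(m,n)=(0,6): 6·0+1·6=6≤16, 3·0+2·6=12≤15, objective 48.
The best lattice point is (0,7), giving 56.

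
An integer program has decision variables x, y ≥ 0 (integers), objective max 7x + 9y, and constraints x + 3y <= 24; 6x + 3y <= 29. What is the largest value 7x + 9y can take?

72

The continuous relaxation peaks at (1, 7.67) with value 76.00; rounding to a feasible lattice point costs some objective.
(x,y)=(0,8): 1·0+3·8=24≤24, 6·0+3·8=24≤29, objective 72.
(x,y)=(1,7): 1·1+3·7=22≤24, 6·1+3·7=27≤29, objective 70.
Maximum is 72 at (x,y)=(0,8).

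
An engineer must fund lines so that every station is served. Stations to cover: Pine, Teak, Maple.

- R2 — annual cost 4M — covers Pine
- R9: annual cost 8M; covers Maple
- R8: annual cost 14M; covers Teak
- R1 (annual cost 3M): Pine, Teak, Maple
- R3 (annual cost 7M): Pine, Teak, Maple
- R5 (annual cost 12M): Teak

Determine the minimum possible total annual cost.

3

R1 alone covers Pine, Teak, Maple — every station.
Total annual cost: 3.
No cover costs less than 3.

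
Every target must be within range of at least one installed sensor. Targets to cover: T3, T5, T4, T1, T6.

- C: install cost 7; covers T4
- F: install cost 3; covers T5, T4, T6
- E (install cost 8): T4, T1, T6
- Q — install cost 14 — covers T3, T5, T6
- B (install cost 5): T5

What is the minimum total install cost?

22

The greedy cost-per-new-target heuristic would pick F, E, and Q for 25, but a cheaper cover exists.
Choose E and Q: together they cover T3, T5, T4, T1, T6 — every target.
Total install cost: 8 + 14 = 22.
No cover costs less than 22.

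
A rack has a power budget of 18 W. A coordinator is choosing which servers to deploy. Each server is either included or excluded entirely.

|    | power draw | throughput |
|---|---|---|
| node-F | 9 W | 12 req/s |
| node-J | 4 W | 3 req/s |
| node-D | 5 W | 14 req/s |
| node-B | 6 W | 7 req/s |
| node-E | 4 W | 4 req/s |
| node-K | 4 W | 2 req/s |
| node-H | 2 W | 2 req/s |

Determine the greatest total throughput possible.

node-F + node-D + node-E: power draw 9 + 5 + 4 = 18 ≤ 18, throughput 12 + 14 + 4 = 30.
node-F + node-J + node-D: power draw 9 + 4 + 5 = 18 ≤ 18, throughput 12 + 3 + 14 = 29.
Best is node-F, node-D, and node-E with total throughput 30.

30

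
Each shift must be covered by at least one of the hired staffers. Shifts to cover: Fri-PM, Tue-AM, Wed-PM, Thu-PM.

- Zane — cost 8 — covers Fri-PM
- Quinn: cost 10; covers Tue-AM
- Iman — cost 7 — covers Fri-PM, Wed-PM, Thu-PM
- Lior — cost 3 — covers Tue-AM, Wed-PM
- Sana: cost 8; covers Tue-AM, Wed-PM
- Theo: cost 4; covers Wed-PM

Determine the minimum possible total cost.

This is a weighted set-cover instance.
Choose Iman and Lior: together they cover Fri-PM, Tue-AM, Wed-PM, Thu-PM — every shift.
Total cost: 7 + 3 = 10.

10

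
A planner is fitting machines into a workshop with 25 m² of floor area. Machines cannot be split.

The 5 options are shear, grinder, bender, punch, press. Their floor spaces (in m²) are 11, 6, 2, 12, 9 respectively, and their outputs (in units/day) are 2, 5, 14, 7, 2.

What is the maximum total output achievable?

Treat it as a binary knapsack problem.
Allowing fractional choices, the relaxed optimum would be about 27.1, but machines are indivisible.
bender + punch + press: floor space 2 + 12 + 9 = 23 ≤ 25, output 14 + 7 + 2 = 23.
grinder + bender + punch: floor space 6 + 2 + 12 = 20 ≤ 25, output 5 + 14 + 7 = 26.
shear + bender + punch: floor space 11 + 2 + 12 = 25 ≤ 25, output 2 + 14 + 7 = 23.
Best is grinder, bender, and punch with total output 26.

26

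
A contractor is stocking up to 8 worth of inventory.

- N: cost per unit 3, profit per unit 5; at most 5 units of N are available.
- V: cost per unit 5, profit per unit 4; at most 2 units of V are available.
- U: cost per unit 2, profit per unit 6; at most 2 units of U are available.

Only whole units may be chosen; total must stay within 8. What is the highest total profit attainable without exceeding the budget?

17

U has the best ratio (6/2); taking only U gives at most 2×6 = 12 (stopped by the supply cap of 2).
Mixing does better — 1×N and 2×U: cost 7 ≤ 8, profit 1·5 + 2·6 = 17.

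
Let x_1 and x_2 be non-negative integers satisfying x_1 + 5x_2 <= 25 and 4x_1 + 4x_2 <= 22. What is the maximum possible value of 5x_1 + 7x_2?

35

The continuous relaxation peaks at (0.625, 4.88) with value 37.25; rounding to a feasible lattice point costs some objective.
(x_1,x_2)=(0,5): 1·0+5·5=25≤25, 4·0+4·5=20≤22, objective 35.
(x_1,x_2)=(1,4): 1·1+5·4=21≤25, 4·1+4·4=20≤22, objective 33.
(x_1,x_2)=(0,4): 1·0+5·4=20≤25, 4·0+4·4=16≤22, objective 28.
(x_1,x_2)=(1,3): 1·1+5·3=16≤25, 4·1+4·3=16≤22, objective 26.
The best lattice point is (0,5), giving 35.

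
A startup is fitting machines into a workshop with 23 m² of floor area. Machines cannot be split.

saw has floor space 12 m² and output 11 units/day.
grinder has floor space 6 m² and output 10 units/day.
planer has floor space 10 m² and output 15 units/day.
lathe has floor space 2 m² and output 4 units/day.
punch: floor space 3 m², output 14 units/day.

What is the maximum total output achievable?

Allowing fractional choices, the relaxed optimum would be about 44.8, but machines are indivisible.
grinder + planer + lathe + punch: floor space 6 + 10 + 2 + 3 = 21 ≤ 23, output 10 + 15 + 4 + 14 = 43.
saw + grinder + lathe + punch: floor space 12 + 6 + 2 + 3 = 23 ≤ 23, output 11 + 10 + 4 + 14 = 39.
grinder + planer + punch: floor space 6 + 10 + 3 = 19 ≤ 23, output 10 + 15 + 14 = 39.
Best is grinder, planer, lathe, and punch with total output 43.

43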